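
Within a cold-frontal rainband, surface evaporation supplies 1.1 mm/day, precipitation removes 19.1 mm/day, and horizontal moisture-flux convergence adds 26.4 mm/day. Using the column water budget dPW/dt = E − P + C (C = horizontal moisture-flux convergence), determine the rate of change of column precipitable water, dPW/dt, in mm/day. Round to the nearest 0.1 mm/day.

dPW/dt = E − P + C = 1.1 − 19.1 + (26.4) = 8.4 mm/day.

dPW/dt ≈ 8.4 mm/day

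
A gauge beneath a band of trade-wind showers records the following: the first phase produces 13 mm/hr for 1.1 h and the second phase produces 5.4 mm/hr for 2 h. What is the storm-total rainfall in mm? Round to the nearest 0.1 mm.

Total = Σ Rᵢ Δtᵢ = 13 × 1.1 + 5.4 × 2
      = 14.3 + 10.8 = 25.1 mm.

total ≈ 25.1 mm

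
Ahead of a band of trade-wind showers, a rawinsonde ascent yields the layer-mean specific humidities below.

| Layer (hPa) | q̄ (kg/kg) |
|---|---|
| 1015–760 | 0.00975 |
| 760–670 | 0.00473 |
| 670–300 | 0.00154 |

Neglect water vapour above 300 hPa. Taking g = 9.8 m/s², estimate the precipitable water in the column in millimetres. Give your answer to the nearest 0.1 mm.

PW ≈ 35.5 mm

Precipitable water is the column-integrated vapour mass per unit area: PW = (1/g) Σ q̄ Δp, with q in kg/kg and Δp in Pa (1 kg/m² of water = 1 mm).
Layer 1015–760 hPa: Δp = 255 hPa = 25500 Pa, q̄ = 0.00975 kg/kg → 0.00975 × 25500 / 9.8 = 25.37 mm
Layer 760–670 hPa: Δp = 90 hPa = 9000 Pa, q̄ = 0.00473 kg/kg → 0.00473 × 9000 / 9.8 = 4.34 mm
Layer 670–300 hPa: Δp = 370 hPa = 37000 Pa, q̄ = 0.00154 kg/kg → 0.00154 × 37000 / 9.8 = 5.81 mm
PW = 25.37 + 4.34 + 5.81 = 35.52 ≈ 35.5 mm.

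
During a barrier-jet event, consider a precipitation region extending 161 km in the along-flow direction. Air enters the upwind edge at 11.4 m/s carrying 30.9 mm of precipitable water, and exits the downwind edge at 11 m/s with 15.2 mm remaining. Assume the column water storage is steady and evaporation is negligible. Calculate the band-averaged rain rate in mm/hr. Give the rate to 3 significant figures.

R ≈ 4.14 mm/hr

Column moisture flux per unit crosswind length is F = V × PW.
Inflow: F_in = 11.4 × 30.9 = 352.26 mm·m/s
Outflow: F_out = 11 × 15.2 = 167.2 mm·m/s
Steady-state rate R = (F_in − F_out)/L = (352.26 − 167.2) / 161000 m = 1.149e-03 mm/s.
R = 1.149e-03 × 3600 = 4.14 mm/hr.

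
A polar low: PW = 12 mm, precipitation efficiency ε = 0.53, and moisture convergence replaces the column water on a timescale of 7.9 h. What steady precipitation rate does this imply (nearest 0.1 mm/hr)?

Each overturning extracts ε × PW = 0.53 × 12 = 6.36 mm.
Rate = ε·PW / τ = 6.36 / 7.9 h = 0.8 mm/hr.

R ≈ 0.8 mm/hr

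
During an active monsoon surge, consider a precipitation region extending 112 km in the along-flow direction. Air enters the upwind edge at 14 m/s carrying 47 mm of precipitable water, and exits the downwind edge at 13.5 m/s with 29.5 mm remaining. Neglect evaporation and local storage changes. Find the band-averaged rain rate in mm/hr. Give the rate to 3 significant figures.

Column moisture flux per unit crosswind length is F = V × PW.
Inflow: F_in = 14 × 47 = 658 mm·m/s
Outflow: F_out = 13.5 × 29.5 = 398.25 mm·m/s
Steady-state rate R = (F_in − F_out)/L = (658 − 398.25) / 112000 m = 2.319e-03 mm/s.
R = 2.319e-03 × 3600 = 8.35 mm/hr.

R ≈ 8.35 mm/hr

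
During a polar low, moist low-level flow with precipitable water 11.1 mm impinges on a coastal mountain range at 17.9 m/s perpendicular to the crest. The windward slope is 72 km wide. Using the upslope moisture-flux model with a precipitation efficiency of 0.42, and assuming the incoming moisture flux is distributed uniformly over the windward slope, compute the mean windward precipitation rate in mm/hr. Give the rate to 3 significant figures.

Incoming column moisture flux per unit ridge length: F = V × PW = 17.9 × 11.1 = 198.69 mm·m/s.
Spread over the 72 km slope with efficiency ε = 0.42: R = ε·F/W = 0.42 × 198.69 / 72000 m = 1.159e-03 mm/s.
R = 1.159e-03 × 3600 = 4.17 mm/hr.

R ≈ 4.17 mm/hr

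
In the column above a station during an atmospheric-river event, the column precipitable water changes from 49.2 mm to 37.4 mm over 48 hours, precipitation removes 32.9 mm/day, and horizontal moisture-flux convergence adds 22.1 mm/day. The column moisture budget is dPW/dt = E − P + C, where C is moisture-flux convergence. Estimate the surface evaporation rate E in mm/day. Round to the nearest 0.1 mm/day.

E ≈ 4.9 mm/day

dPW/dt = (37.4 − 49.2) mm / (48/24 day) = -5.900 mm/day.
E = dPW/dt + P − C = (-5.900) + 32.9 − (22.1) = 4.9 mm/day.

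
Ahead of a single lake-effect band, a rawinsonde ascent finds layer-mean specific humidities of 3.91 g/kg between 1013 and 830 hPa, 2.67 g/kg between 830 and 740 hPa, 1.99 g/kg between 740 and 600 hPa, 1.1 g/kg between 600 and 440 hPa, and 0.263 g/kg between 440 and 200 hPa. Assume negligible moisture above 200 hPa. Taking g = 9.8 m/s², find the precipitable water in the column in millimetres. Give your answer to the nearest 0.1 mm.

Precipitable water is the column-integrated vapour mass per unit area: PW = (1/g) Σ q̄ Δp, with q in kg/kg and Δp in Pa (1 kg/m² of water = 1 mm).
Layer 1013–830 hPa: Δp = 183 hPa = 18300 Pa, q̄ = 0.00391 kg/kg → 0.00391 × 18300 / 9.8 = 7.30 mm
Layer 830–740 hPa: Δp = 90 hPa = 9000 Pa, q̄ = 0.00267 kg/kg → 0.00267 × 9000 / 9.8 = 2.45 mm
Layer 740–600 hPa: Δp = 140 hPa = 14000 Pa, q̄ = 0.00199 kg/kg → 0.00199 × 14000 / 9.8 = 2.84 mm
Layer 600–440 hPa: Δp = 160 hPa = 16000 Pa, q̄ = 0.0011 kg/kg → 0.0011 × 16000 / 9.8 = 1.80 mm
Layer 440–200 hPa: Δp = 240 hPa = 24000 Pa, q̄ = 0.000263 kg/kg → 0.000263 × 24000 / 9.8 = 0.64 mm
PW = 7.30 + 2.45 + 2.84 + 1.80 + 0.64 = 15.03 ≈ 15.0 mm.

PW ≈ 15.0 mm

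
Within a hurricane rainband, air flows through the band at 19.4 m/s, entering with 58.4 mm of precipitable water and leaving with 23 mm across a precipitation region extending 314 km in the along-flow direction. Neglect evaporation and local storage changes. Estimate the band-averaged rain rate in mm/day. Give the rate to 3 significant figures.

R ≈ 189 mm/day

Column moisture flux per unit crosswind length is F = V × PW.
Inflow: F_in = 19.4 × 58.4 = 1132.96 mm·m/s
Outflow: F_out = 19.4 × 23 = 446.2 mm·m/s
Steady-state rate R = (F_in − F_out)/L = (1132.96 − 446.2) / 314000 m = 2.187e-03 mm/s.
R = 2.187e-03 × 3600 × 24 = 189 mm/day.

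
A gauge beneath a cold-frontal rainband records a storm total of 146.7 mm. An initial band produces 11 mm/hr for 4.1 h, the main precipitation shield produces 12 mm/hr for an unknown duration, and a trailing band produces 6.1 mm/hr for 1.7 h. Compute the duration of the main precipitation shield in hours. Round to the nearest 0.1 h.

Known phases: 11 × 4.1 + 6.1 × 1.7 = 45.1 + 10.37 = 55.47 mm.
Remaining depth = 146.7 − 55.47 = 91.23 mm.
Duration = 91.23 / 12 = 7.6 h.

duration ≈ 7.6 h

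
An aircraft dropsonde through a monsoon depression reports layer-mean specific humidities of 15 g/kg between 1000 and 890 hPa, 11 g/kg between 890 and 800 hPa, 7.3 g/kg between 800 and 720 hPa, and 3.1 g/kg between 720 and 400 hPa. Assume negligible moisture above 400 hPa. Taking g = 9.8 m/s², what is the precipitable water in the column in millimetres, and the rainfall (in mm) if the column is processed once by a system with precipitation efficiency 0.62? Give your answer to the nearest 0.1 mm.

PW ≈ 43.0 mm; rainfall ≈ 26.7 mm

Precipitable water is the column-integrated vapour mass per unit area: PW = (1/g) Σ q̄ Δp, with q in kg/kg and Δp in Pa (1 kg/m² of water = 1 mm).
Layer 1000–890 hPa: Δp = 110 hPa = 11000 Pa, q̄ = 0.015 kg/kg → 0.015 × 11000 / 9.8 = 16.84 mm
Layer 890–800 hPa: Δp = 90 hPa = 9000 Pa, q̄ = 0.011 kg/kg → 0.011 × 9000 / 9.8 = 10.10 mm
Layer 800–720 hPa: Δp = 80 hPa = 8000 Pa, q̄ = 0.0073 kg/kg → 0.0073 × 8000 / 9.8 = 5.96 mm
Layer 720–400 hPa: Δp = 320 hPa = 32000 Pa, q̄ = 0.0031 kg/kg → 0.0031 × 32000 / 9.8 = 10.12 mm
PW = 16.84 + 10.10 + 5.96 + 10.12 = 43.02 ≈ 43.0 mm.
Rainfall = ε × PW = 0.62 × 43.0 = 26.7 mm.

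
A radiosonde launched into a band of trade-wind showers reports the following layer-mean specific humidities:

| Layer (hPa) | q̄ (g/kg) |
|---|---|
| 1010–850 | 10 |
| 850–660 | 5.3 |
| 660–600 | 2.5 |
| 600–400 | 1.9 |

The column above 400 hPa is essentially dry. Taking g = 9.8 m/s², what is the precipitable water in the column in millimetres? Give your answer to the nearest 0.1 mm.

Precipitable water is the column-integrated vapour mass per unit area: PW = (1/g) Σ q̄ Δp, with q in kg/kg and Δp in Pa (1 kg/m² of water = 1 mm).
Layer 1010–850 hPa: Δp = 160 hPa = 16000 Pa, q̄ = 0.01 kg/kg → 0.01 × 16000 / 9.8 = 16.33 mm
Layer 850–660 hPa: Δp = 190 hPa = 19000 Pa, q̄ = 0.0053 kg/kg → 0.0053 × 19000 / 9.8 = 10.28 mm
Layer 660–600 hPa: Δp = 60 hPa = 6000 Pa, q̄ = 0.0025 kg/kg → 0.0025 × 6000 / 9.8 = 1.53 mm
Layer 600–400 hPa: Δp = 200 hPa = 20000 Pa, q̄ = 0.0019 kg/kg → 0.0019 × 20000 / 9.8 = 3.88 mm
PW = 16.33 + 10.28 + 1.53 + 3.88 = 32.02 ≈ 32.0 mm.

PW ≈ 32.0 mm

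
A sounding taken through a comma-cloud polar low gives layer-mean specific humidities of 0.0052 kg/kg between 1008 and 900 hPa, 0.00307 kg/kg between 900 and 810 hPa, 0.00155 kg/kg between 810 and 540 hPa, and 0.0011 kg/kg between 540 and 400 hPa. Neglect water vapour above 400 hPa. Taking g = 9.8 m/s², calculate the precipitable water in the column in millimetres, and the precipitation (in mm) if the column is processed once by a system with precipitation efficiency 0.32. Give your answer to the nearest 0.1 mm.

Precipitable water is the column-integrated vapour mass per unit area: PW = (1/g) Σ q̄ Δp, with q in kg/kg and Δp in Pa (1 kg/m² of water = 1 mm).
Layer 1008–900 hPa: Δp = 108 hPa = 10800 Pa, q̄ = 0.0052 kg/kg → 0.0052 × 10800 / 9.8 = 5.73 mm
Layer 900–810 hPa: Δp = 90 hPa = 9000 Pa, q̄ = 0.00307 kg/kg → 0.00307 × 9000 / 9.8 = 2.82 mm
Layer 810–540 hPa: Δp = 270 hPa = 27000 Pa, q̄ = 0.00155 kg/kg → 0.00155 × 27000 / 9.8 = 4.27 mm
Layer 540–400 hPa: Δp = 140 hPa = 14000 Pa, q̄ = 0.0011 kg/kg → 0.0011 × 14000 / 9.8 = 1.57 mm
PW = 5.73 + 2.82 + 4.27 + 1.57 = 14.39 ≈ 14.4 mm.
Precipitation = ε × PW = 0.32 × 14.4 = 4.6 mm.

PW ≈ 14.4 mm; precipitation ≈ 4.6 mm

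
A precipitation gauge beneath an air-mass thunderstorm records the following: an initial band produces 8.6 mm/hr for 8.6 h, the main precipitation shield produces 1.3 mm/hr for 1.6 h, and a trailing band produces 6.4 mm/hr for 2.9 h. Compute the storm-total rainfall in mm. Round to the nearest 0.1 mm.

total ≈ 94.6 mm

Total = Σ Rᵢ Δtᵢ = 8.6 × 8.6 + 1.3 × 1.6 + 6.4 × 2.9
      = 73.96 + 2.08 + 18.56 = 94.6 mm.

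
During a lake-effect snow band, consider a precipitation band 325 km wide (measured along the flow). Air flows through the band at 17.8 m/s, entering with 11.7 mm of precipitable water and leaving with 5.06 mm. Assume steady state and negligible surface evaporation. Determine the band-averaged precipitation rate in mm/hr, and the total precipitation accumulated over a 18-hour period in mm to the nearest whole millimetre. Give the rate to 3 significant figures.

Column moisture flux per unit crosswind length is F = V × PW.
Inflow: F_in = 17.8 × 11.7 = 208.26 mm·m/s
Outflow: F_out = 17.8 × 5.06 = 90.068 mm·m/s
Steady-state rate R = (F_in − F_out)/L = (208.26 − 90.068) / 325000 m = 3.637e-04 mm/s.
R = 3.637e-04 × 3600 = 1.31 mm/hr.
Over 18 h: total = 1.31 × 18 = 23.58 ≈ 24 mm.

R ≈ 1.31 mm/hr; total ≈ 24 mm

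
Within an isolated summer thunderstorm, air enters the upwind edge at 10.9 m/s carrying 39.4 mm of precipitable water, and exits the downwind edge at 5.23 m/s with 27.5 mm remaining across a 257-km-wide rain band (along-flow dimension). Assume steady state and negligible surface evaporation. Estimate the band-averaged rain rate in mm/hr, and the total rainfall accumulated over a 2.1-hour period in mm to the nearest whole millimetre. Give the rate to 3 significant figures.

R ≈ 4.00 mm/hr; total ≈ 8 mm

Column moisture flux per unit crosswind length is F = V × PW.
Inflow: F_in = 10.9 × 39.4 = 429.46 mm·m/s
Outflow: F_out = 5.23 × 27.5 = 143.825 mm·m/s
Steady-state rate R = (F_in − F_out)/L = (429.46 − 143.825) / 257000 m = 1.111e-03 mm/s.
R = 1.111e-03 × 3600 = 4.00 mm/hr.
Over 2.1 h: total = 4.00 × 2.1 = 8.4 ≈ 8 mm.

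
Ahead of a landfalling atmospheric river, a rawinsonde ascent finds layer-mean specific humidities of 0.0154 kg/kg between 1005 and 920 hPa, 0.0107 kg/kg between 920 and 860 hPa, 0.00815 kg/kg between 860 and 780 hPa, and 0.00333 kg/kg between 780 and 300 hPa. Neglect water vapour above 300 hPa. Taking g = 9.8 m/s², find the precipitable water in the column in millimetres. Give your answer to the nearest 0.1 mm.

PW ≈ 42.9 mm

Precipitable water is the column-integrated vapour mass per unit area: PW = (1/g) Σ q̄ Δp, with q in kg/kg and Δp in Pa (1 kg/m² of water = 1 mm).
Layer 1005–920 hPa: Δp = 85 hPa = 8500 Pa, q̄ = 0.0154 kg/kg → 0.0154 × 8500 / 9.8 = 13.36 mm
Layer 920–860 hPa: Δp = 60 hPa = 6000 Pa, q̄ = 0.0107 kg/kg → 0.0107 × 6000 / 9.8 = 6.55 mm
Layer 860–780 hPa: Δp = 80 hPa = 8000 Pa, q̄ = 0.00815 kg/kg → 0.00815 × 8000 / 9.8 = 6.65 mm
Layer 780–300 hPa: Δp = 480 hPa = 48000 Pa, q̄ = 0.00333 kg/kg → 0.00333 × 48000 / 9.8 = 16.31 mm
PW = 13.36 + 6.55 + 6.65 + 16.31 = 42.87 ≈ 42.9 mm.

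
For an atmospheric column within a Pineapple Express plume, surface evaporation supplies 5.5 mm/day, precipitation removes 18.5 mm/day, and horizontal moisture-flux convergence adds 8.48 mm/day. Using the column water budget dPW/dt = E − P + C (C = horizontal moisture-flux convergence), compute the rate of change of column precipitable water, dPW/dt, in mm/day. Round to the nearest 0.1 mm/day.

dPW/dt ≈ -4.5 mm/day

dPW/dt = E − P + C = 5.5 − 18.5 + (8.48) = -4.5 mm/day.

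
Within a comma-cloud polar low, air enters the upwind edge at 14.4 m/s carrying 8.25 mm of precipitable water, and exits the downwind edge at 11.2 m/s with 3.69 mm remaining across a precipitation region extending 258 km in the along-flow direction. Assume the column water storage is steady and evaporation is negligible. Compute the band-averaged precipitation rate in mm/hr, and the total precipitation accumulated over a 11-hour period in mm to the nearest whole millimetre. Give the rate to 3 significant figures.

R ≈ 1.08 mm/hr; total ≈ 12 mm

Column moisture flux per unit crosswind length is F = V × PW.
Inflow: F_in = 14.4 × 8.25 = 118.8 mm·m/s
Outflow: F_out = 11.2 × 3.69 = 41.328 mm·m/s
Steady-state rate R = (F_in − F_out)/L = (118.8 − 41.328) / 258000 m = 3.003e-04 mm/s.
R = 3.003e-04 × 3600 = 1.08 mm/hr.
Over 11 h: total = 1.08 × 11 = 11.88 ≈ 12 mm.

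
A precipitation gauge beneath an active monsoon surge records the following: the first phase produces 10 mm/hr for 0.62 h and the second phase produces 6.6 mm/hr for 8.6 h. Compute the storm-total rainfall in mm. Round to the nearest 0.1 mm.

total ≈ 63.0 mm

Total = Σ Rᵢ Δtᵢ = 10 × 0.62 + 6.6 × 8.6
      = 6.2 + 56.76 = 63.0 mm.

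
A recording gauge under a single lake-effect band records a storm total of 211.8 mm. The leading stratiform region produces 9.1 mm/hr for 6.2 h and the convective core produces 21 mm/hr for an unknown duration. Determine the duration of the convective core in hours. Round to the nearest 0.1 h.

Known phases: 9.1 × 6.2 = 56.42 mm.
Remaining depth = 211.8 − 56.42 = 155.38 mm.
Duration = 155.38 / 21 = 7.4 h.

duration ≈ 7.4 h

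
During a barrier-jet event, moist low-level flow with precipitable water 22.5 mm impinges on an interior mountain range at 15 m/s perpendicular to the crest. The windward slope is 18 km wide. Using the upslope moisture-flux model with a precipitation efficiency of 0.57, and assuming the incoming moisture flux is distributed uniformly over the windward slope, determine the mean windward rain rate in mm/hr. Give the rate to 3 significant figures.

R ≈ 38.5 mm/hr

Incoming column moisture flux per unit ridge length: F = V × PW = 15 × 22.5 = 337.5 mm·m/s.
Spread over the 18 km slope with efficiency ε = 0.57: R = ε·F/W = 0.57 × 337.5 / 18000 m = 1.069e-02 mm/s.
R = 1.069e-02 × 3600 = 38.5 mm/hr.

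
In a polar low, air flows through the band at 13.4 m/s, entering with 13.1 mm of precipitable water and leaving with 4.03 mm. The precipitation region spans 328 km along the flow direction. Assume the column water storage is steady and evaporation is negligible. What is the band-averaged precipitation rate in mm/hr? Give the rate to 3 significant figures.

R ≈ 1.33 mm/hr

Column moisture flux per unit crosswind length is F = V × PW.
Inflow: F_in = 13.4 × 13.1 = 175.54 mm·m/s
Outflow: F_out = 13.4 × 4.03 = 54.002 mm·m/s
Steady-state rate R = (F_in − F_out)/L = (175.54 − 54.002) / 328000 m = 3.705e-04 mm/s.
R = 3.705e-04 × 3600 = 1.33 mm/hr.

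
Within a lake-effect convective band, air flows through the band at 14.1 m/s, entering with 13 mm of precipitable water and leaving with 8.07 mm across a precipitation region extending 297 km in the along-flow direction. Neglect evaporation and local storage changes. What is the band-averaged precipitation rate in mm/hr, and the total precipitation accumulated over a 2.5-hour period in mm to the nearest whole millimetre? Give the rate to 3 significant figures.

Column moisture flux per unit crosswind length is F = V × PW.
Inflow: F_in = 14.1 × 13 = 183.3 mm·m/s
Outflow: F_out = 14.1 × 8.07 = 113.787 mm·m/s
Steady-state rate R = (F_in − F_out)/L = (183.3 − 113.787) / 297000 m = 2.341e-04 mm/s.
R = 2.341e-04 × 3600 = 0.843 mm/hr.
Over 2.5 h: total = 0.843 × 2.5 = 2.1075 ≈ 2 mm.

R ≈ 0.843 mm/hr; total ≈ 2 mm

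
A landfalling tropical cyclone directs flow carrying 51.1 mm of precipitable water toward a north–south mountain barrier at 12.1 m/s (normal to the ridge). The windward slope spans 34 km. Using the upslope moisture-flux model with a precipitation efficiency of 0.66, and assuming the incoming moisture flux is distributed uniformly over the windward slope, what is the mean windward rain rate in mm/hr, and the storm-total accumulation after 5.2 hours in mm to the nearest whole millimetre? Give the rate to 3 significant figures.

Incoming column moisture flux per unit ridge length: F = V × PW = 12.1 × 51.1 = 618.31 mm·m/s.
Spread over the 34 km slope with efficiency ε = 0.66: R = ε·F/W = 0.66 × 618.31 / 34000 m = 1.200e-02 mm/s.
R = 1.200e-02 × 3600 = 43.2 mm/hr.
Over 5.2 h: total = 43.2 × 5.2 = 224.64 ≈ 225 mm.

R ≈ 43.2 mm/hr; total ≈ 225 mm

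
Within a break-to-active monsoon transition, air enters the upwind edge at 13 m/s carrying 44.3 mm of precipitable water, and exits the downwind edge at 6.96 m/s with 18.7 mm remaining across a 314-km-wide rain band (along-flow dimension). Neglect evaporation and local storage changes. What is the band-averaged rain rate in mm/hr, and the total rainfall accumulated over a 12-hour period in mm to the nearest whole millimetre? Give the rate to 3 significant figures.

Column moisture flux per unit crosswind length is F = V × PW.
Inflow: F_in = 13 × 44.3 = 575.9 mm·m/s
Outflow: F_out = 6.96 × 18.7 = 130.152 mm·m/s
Steady-state rate R = (F_in − F_out)/L = (575.9 − 130.152) / 314000 m = 1.420e-03 mm/s.
R = 1.420e-03 × 3600 = 5.11 mm/hr.
Over 12 h: total = 5.11 × 12 = 61.32 ≈ 61 mm.

R ≈ 5.11 mm/hr; total ≈ 61 mm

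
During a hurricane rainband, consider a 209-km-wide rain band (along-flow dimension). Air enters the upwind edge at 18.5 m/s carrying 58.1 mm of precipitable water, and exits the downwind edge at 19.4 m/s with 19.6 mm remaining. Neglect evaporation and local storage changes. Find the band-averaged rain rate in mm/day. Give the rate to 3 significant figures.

Column moisture flux per unit crosswind length is F = V × PW.
Inflow: F_in = 18.5 × 58.1 = 1074.85 mm·m/s
Outflow: F_out = 19.4 × 19.6 = 380.24 mm·m/s
Steady-state rate R = (F_in − F_out)/L = (1074.85 − 380.24) / 209000 m = 3.323e-03 mm/s.
R = 3.323e-03 × 3600 × 24 = 287 mm/day.

R ≈ 287 mm/day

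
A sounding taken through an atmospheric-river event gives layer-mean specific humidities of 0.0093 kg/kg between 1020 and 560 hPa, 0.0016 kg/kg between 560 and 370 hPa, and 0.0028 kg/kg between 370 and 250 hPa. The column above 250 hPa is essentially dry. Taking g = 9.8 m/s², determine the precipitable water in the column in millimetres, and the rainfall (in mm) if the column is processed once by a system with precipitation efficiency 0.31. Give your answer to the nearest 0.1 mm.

Precipitable water is the column-integrated vapour mass per unit area: PW = (1/g) Σ q̄ Δp, with q in kg/kg and Δp in Pa (1 kg/m² of water = 1 mm).
Layer 1020–560 hPa: Δp = 460 hPa = 46000 Pa, q̄ = 0.0093 kg/kg → 0.0093 × 46000 / 9.8 = 43.65 mm
Layer 560–370 hPa: Δp = 190 hPa = 19000 Pa, q̄ = 0.0016 kg/kg → 0.0016 × 19000 / 9.8 = 3.10 mm
Layer 370–250 hPa: Δp = 120 hPa = 12000 Pa, q̄ = 0.0028 kg/kg → 0.0028 × 12000 / 9.8 = 3.43 mm
PW = 43.65 + 3.10 + 3.43 = 50.18 ≈ 50.2 mm.
Rainfall = ε × PW = 0.31 × 50.2 = 15.6 mm.

PW ≈ 50.2 mm; rainfall ≈ 15.6 mm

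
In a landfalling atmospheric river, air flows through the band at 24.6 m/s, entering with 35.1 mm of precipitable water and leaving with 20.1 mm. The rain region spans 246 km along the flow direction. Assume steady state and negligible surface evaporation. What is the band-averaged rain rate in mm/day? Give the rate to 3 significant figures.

R ≈ 130 mm/day

Column moisture flux per unit crosswind length is F = V × PW.
Inflow: F_in = 24.6 × 35.1 = 863.46 mm·m/s
Outflow: F_out = 24.6 × 20.1 = 494.46 mm·m/s
Steady-state rate R = (F_in − F_out)/L = (863.46 − 494.46) / 246000 m = 1.500e-03 mm/s.
R = 1.500e-03 × 3600 × 24 = 130 mm/day.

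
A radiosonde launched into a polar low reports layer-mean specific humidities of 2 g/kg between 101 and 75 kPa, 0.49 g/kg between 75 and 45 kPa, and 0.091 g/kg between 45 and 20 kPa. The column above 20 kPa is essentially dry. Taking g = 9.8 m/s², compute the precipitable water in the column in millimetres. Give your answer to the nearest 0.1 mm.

PW ≈ 7.0 mm

Precipitable water is the column-integrated vapour mass per unit area: PW = (1/g) Σ q̄ Δp, with q in kg/kg and Δp in Pa (1 kg/m² of water = 1 mm).
Layer 101–75 kPa: Δp = 260 hPa = 26000 Pa, q̄ = 0.002 kg/kg → 0.002 × 26000 / 9.8 = 5.31 mm
Layer 75–45 kPa: Δp = 300 hPa = 30000 Pa, q̄ = 0.00049 kg/kg → 0.00049 × 30000 / 9.8 = 1.50 mm
Layer 45–20 kPa: Δp = 250 hPa = 25000 Pa, q̄ = 9.1e-05 kg/kg → 9.1e-05 × 25000 / 9.8 = 0.23 mm
PW = 5.31 + 1.50 + 0.23 = 7.04 ≈ 7.0 mm.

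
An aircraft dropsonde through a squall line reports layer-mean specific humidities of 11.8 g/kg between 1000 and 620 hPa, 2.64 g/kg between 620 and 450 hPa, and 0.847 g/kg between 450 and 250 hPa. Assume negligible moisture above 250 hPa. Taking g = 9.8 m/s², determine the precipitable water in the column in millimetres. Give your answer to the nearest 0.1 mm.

Precipitable water is the column-integrated vapour mass per unit area: PW = (1/g) Σ q̄ Δp, with q in kg/kg and Δp in Pa (1 kg/m² of water = 1 mm).
Layer 1000–620 hPa: Δp = 380 hPa = 38000 Pa, q̄ = 0.0118 kg/kg → 0.0118 × 38000 / 9.8 = 45.76 mm
Layer 620–450 hPa: Δp = 170 hPa = 17000 Pa, q̄ = 0.00264 kg/kg → 0.00264 × 17000 / 9.8 = 4.58 mm
Layer 450–250 hPa: Δp = 200 hPa = 20000 Pa, q̄ = 0.000847 kg/kg → 0.000847 × 20000 / 9.8 = 1.73 mm
PW = 45.76 + 4.58 + 1.73 = 52.07 ≈ 52.1 mm.

PW ≈ 52.1 mm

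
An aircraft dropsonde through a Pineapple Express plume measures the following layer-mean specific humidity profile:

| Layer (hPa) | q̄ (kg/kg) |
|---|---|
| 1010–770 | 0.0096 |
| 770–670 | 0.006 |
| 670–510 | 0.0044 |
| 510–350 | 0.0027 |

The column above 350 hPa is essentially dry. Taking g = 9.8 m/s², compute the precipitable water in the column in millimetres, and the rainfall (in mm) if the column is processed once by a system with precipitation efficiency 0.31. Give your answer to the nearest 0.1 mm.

Precipitable water is the column-integrated vapour mass per unit area: PW = (1/g) Σ q̄ Δp, with q in kg/kg and Δp in Pa (1 kg/m² of water = 1 mm).
Layer 1010–770 hPa: Δp = 240 hPa = 24000 Pa, q̄ = 0.0096 kg/kg → 0.0096 × 24000 / 9.8 = 23.51 mm
Layer 770–670 hPa: Δp = 100 hPa = 10000 Pa, q̄ = 0.006 kg/kg → 0.006 × 10000 / 9.8 = 6.12 mm
Layer 670–510 hPa: Δp = 160 hPa = 16000 Pa, q̄ = 0.0044 kg/kg → 0.0044 × 16000 / 9.8 = 7.18 mm
Layer 510–350 hPa: Δp = 160 hPa = 16000 Pa, q̄ = 0.0027 kg/kg → 0.0027 × 16000 / 9.8 = 4.41 mm
PW = 23.51 + 6.12 + 7.18 + 4.41 = 41.22 ≈ 41.2 mm.
Rainfall = ε × PW = 0.31 × 41.2 = 12.8 mm.

PW ≈ 41.2 mm; rainfall ≈ 12.8 mm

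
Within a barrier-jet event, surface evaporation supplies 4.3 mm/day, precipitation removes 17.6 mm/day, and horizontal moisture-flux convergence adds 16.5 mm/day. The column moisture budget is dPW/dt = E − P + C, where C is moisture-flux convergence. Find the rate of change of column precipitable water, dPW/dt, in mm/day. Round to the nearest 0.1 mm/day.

dPW/dt = E − P + C = 4.3 − 17.6 + (16.5) = 3.2 mm/day.

dPW/dt ≈ 3.2 mm/day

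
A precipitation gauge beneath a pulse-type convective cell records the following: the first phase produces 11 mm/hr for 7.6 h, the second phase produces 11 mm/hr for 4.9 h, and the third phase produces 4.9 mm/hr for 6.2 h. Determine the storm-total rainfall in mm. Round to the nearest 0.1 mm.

total ≈ 167.9 mm

Total = Σ Rᵢ Δtᵢ = 11 × 7.6 + 11 × 4.9 + 4.9 × 6.2
      = 83.6 + 53.9 + 30.38 = 167.9 mm.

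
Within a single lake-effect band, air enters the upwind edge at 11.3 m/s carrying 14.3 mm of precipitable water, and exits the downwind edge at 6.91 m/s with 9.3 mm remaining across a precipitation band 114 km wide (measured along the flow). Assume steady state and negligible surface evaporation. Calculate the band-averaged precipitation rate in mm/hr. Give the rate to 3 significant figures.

Column moisture flux per unit crosswind length is F = V × PW.
Inflow: F_in = 11.3 × 14.3 = 161.59 mm·m/s
Outflow: F_out = 6.91 × 9.3 = 64.263 mm·m/s
Steady-state rate R = (F_in − F_out)/L = (161.59 − 64.263) / 114000 m = 8.537e-04 mm/s.
R = 8.537e-04 × 3600 = 3.07 mm/hr.

R ≈ 3.07 mm/hr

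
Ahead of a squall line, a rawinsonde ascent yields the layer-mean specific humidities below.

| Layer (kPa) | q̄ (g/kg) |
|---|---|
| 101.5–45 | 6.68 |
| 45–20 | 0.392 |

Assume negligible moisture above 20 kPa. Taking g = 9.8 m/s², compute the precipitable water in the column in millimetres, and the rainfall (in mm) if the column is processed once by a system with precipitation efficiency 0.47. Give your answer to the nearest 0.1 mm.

Precipitable water is the column-integrated vapour mass per unit area: PW = (1/g) Σ q̄ Δp, with q in kg/kg and Δp in Pa (1 kg/m² of water = 1 mm).
Layer 101.5–45 kPa: Δp = 565 hPa = 56500 Pa, q̄ = 0.00668 kg/kg → 0.00668 × 56500 / 9.8 = 38.51 mm
Layer 45–20 kPa: Δp = 250 hPa = 25000 Pa, q̄ = 0.000392 kg/kg → 0.000392 × 25000 / 9.8 = 1.00 mm
PW = 38.51 + 1.00 = 39.51 ≈ 39.5 mm.
Rainfall = ε × PW = 0.47 × 39.5 = 18.6 mm.

PW ≈ 39.5 mm; rainfall ≈ 18.6 mm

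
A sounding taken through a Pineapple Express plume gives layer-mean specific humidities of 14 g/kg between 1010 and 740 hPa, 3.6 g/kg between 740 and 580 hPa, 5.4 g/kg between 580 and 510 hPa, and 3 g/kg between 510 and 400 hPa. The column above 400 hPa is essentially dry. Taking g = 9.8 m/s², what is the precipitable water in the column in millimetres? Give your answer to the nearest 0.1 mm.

Precipitable water is the column-integrated vapour mass per unit area: PW = (1/g) Σ q̄ Δp, with q in kg/kg and Δp in Pa (1 kg/m² of water = 1 mm).
Layer 1010–740 hPa: Δp = 270 hPa = 27000 Pa, q̄ = 0.014 kg/kg → 0.014 × 27000 / 9.8 = 38.57 mm
Layer 740–580 hPa: Δp = 160 hPa = 16000 Pa, q̄ = 0.0036 kg/kg → 0.0036 × 16000 / 9.8 = 5.88 mm
Layer 580–510 hPa: Δp = 70 hPa = 7000 Pa, q̄ = 0.0054 kg/kg → 0.0054 × 7000 / 9.8 = 3.86 mm
Layer 510–400 hPa: Δp = 110 hPa = 11000 Pa, q̄ = 0.003 kg/kg → 0.003 × 11000 / 9.8 = 3.37 mm
PW = 38.57 + 5.88 + 3.86 + 3.37 = 51.68 ≈ 51.7 mm.

PW ≈ 51.7 mm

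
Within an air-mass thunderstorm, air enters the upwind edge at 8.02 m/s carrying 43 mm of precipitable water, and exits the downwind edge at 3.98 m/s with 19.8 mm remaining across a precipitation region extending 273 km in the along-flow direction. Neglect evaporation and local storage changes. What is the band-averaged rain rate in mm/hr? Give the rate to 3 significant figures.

Column moisture flux per unit crosswind length is F = V × PW.
Inflow: F_in = 8.02 × 43 = 344.86 mm·m/s
Outflow: F_out = 3.98 × 19.8 = 78.804 mm·m/s
Steady-state rate R = (F_in − F_out)/L = (344.86 − 78.804) / 273000 m = 9.746e-04 mm/s.
R = 9.746e-04 × 3600 = 3.51 mm/hr.

R ≈ 3.51 mm/hr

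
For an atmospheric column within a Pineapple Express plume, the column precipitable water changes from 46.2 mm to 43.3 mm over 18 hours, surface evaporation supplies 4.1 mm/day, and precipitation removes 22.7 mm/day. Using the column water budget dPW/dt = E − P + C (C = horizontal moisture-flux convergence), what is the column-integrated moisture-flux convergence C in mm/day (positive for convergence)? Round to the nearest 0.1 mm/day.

dPW/dt = (43.3 − 46.2) mm / (18/24 day) = -3.867 mm/day.
C = dPW/dt − E + P = (-3.867) − 4.1 + 22.7 = 14.7 mm/day.

C ≈ 14.7 mm/day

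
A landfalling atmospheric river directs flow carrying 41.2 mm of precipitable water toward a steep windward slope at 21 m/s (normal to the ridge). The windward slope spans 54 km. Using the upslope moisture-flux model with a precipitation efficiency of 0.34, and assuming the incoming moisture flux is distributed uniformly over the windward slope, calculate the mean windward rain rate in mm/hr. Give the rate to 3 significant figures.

Incoming column moisture flux per unit ridge length: F = V × PW = 21 × 41.2 = 865.2 mm·m/s.
Spread over the 54 km slope with efficiency ε = 0.34: R = ε·F/W = 0.34 × 865.2 / 54000 m = 5.448e-03 mm/s.
R = 5.448e-03 × 3600 = 19.6 mm/hr.

R ≈ 19.6 mm/hr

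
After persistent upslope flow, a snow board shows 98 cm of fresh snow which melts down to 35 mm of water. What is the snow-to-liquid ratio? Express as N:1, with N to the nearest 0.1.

ratio ≈ 28.0

Ratio = snow depth / SWE = 980 mm / 35 mm = 28.0, i.e. 28.0:1.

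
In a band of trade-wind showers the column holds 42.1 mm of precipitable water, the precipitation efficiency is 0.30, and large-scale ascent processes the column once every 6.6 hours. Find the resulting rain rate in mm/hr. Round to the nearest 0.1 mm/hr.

R ≈ 1.9 mm/hr

Each overturning extracts ε × PW = 0.30 × 42.1 = 12.63 mm.
Rate = ε·PW / τ = 12.63 / 6.6 h = 1.9 mm/hr.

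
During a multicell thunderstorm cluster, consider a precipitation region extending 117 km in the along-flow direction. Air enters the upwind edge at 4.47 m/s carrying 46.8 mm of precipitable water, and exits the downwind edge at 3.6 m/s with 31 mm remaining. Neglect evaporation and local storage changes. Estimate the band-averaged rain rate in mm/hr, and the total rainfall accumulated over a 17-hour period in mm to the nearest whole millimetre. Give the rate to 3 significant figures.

Column moisture flux per unit crosswind length is F = V × PW.
Inflow: F_in = 4.47 × 46.8 = 209.196 mm·m/s
Outflow: F_out = 3.6 × 31 = 111.6 mm·m/s
Steady-state rate R = (F_in − F_out)/L = (209.196 − 111.6) / 117000 m = 8.342e-04 mm/s.
R = 8.342e-04 × 3600 = 3.00 mm/hr.
Over 17 h: total = 3.00 × 17 = 51 mm.

R ≈ 3.00 mm/hr; total ≈ 51 mm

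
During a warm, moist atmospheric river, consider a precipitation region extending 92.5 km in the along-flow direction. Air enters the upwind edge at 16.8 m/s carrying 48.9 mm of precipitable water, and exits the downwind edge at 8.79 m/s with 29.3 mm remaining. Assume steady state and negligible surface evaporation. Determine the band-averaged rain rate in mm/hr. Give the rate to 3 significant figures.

Column moisture flux per unit crosswind length is F = V × PW.
Inflow: F_in = 16.8 × 48.9 = 821.52 mm·m/s
Outflow: F_out = 8.79 × 29.3 = 257.547 mm·m/s
Steady-state rate R = (F_in − F_out)/L = (821.52 − 257.547) / 92500 m = 6.097e-03 mm/s.
R = 6.097e-03 × 3600 = 21.9 mm/hr.

R ≈ 21.9 mm/hr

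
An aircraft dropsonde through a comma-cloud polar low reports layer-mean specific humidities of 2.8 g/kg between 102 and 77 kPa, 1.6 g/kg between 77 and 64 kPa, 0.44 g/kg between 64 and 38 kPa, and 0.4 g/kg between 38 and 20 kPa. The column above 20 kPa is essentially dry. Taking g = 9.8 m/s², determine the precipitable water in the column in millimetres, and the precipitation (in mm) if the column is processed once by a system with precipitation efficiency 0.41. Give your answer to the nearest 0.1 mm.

Precipitable water is the column-integrated vapour mass per unit area: PW = (1/g) Σ q̄ Δp, with q in kg/kg and Δp in Pa (1 kg/m² of water = 1 mm).
Layer 102–77 kPa: Δp = 250 hPa = 25000 Pa, q̄ = 0.0028 kg/kg → 0.0028 × 25000 / 9.8 = 7.14 mm
Layer 77–64 kPa: Δp = 130 hPa = 13000 Pa, q̄ = 0.0016 kg/kg → 0.0016 × 13000 / 9.8 = 2.12 mm
Layer 64–38 kPa: Δp = 260 hPa = 26000 Pa, q̄ = 0.00044 kg/kg → 0.00044 × 26000 / 9.8 = 1.17 mm
Layer 38–20 kPa: Δp = 180 hPa = 18000 Pa, q̄ = 0.0004 kg/kg → 0.0004 × 18000 / 9.8 = 0.73 mm
PW = 7.14 + 2.12 + 1.17 + 0.73 = 11.16 ≈ 11.2 mm.
Precipitation = ε × PW = 0.41 × 11.2 = 4.6 mm.

PW ≈ 11.2 mm; precipitation ≈ 4.6 mm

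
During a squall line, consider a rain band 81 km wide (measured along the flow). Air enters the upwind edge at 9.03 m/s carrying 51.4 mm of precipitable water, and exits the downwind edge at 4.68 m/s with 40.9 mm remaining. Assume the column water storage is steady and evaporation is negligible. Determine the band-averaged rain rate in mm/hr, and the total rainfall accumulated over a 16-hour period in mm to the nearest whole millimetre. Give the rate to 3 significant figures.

Column moisture flux per unit crosswind length is F = V × PW.
Inflow: F_in = 9.03 × 51.4 = 464.142 mm·m/s
Outflow: F_out = 4.68 × 40.9 = 191.412 mm·m/s
Steady-state rate R = (F_in − F_out)/L = (464.142 − 191.412) / 81000 m = 3.367e-03 mm/s.
R = 3.367e-03 × 3600 = 12.1 mm/hr.
Over 16 h: total = 12.1 × 16 = 193.6 ≈ 194 mm.

R ≈ 12.1 mm/hr; total ≈ 194 mm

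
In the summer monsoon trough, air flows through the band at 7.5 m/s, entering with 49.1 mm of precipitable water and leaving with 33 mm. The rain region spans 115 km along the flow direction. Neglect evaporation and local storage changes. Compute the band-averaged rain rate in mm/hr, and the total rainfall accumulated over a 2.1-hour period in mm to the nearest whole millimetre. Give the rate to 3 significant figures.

Column moisture flux per unit crosswind length is F = V × PW.
Inflow: F_in = 7.5 × 49.1 = 368.25 mm·m/s
Outflow: F_out = 7.5 × 33 = 247.5 mm·m/s
Steady-state rate R = (F_in − F_out)/L = (368.25 − 247.5) / 115000 m = 1.050e-03 mm/s.
R = 1.050e-03 × 3600 = 3.78 mm/hr.
Over 2.1 h: total = 3.78 × 2.1 = 7.938 ≈ 8 mm.

R ≈ 3.78 mm/hr; total ≈ 8 mm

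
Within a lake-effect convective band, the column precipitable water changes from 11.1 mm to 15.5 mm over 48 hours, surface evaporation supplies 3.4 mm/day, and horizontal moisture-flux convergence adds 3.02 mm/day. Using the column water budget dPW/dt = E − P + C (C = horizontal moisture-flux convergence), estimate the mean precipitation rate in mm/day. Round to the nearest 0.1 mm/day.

dPW/dt = (15.5 − 11.1) mm / (48/24 day) = +2.200 mm/day.
P = E + C − dPW/dt = 3.4 + (3.02) − (+2.200) = 4.2 mm/day.

P ≈ 4.2 mm/day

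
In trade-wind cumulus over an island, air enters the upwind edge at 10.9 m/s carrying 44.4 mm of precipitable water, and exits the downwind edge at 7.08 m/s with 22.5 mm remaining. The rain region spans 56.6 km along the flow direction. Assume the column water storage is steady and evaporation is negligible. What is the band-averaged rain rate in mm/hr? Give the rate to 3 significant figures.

R ≈ 20.6 mm/hr

Column moisture flux per unit crosswind length is F = V × PW.
Inflow: F_in = 10.9 × 44.4 = 483.96 mm·m/s
Outflow: F_out = 7.08 × 22.5 = 159.3 mm·m/s
Steady-state rate R = (F_in − F_out)/L = (483.96 − 159.3) / 56600 m = 5.736e-03 mm/s.
R = 5.736e-03 × 3600 = 20.6 mm/hr.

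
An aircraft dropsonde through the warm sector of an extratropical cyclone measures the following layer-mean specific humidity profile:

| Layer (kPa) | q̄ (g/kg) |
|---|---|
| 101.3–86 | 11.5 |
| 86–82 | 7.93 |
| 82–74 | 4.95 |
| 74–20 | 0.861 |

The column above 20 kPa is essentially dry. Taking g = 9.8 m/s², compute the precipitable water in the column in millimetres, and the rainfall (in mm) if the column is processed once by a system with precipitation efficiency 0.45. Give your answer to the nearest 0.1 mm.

PW ≈ 30.0 mm; rainfall ≈ 13.5 mm

Precipitable water is the column-integrated vapour mass per unit area: PW = (1/g) Σ q̄ Δp, with q in kg/kg and Δp in Pa (1 kg/m² of water = 1 mm).
Layer 101.3–86 kPa: Δp = 153 hPa = 15300 Pa, q̄ = 0.0115 kg/kg → 0.0115 × 15300 / 9.8 = 17.95 mm
Layer 86–82 kPa: Δp = 40 hPa = 4000 Pa, q̄ = 0.00793 kg/kg → 0.00793 × 4000 / 9.8 = 3.24 mm
Layer 82–74 kPa: Δp = 80 hPa = 8000 Pa, q̄ = 0.00495 kg/kg → 0.00495 × 8000 / 9.8 = 4.04 mm
Layer 74–20 kPa: Δp = 540 hPa = 54000 Pa, q̄ = 0.000861 kg/kg → 0.000861 × 54000 / 9.8 = 4.74 mm
PW = 17.95 + 3.24 + 4.04 + 4.74 = 29.97 ≈ 30.0 mm.
Rainfall = ε × PW = 0.45 × 30.0 = 13.5 mm.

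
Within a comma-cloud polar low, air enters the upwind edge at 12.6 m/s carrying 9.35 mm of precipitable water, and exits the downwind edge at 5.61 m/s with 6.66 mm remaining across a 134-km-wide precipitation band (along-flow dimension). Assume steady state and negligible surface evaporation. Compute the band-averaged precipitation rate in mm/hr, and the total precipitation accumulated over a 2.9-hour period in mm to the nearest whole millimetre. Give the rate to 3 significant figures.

Column moisture flux per unit crosswind length is F = V × PW.
Inflow: F_in = 12.6 × 9.35 = 117.81 mm·m/s
Outflow: F_out = 5.61 × 6.66 = 37.3626 mm·m/s
Steady-state rate R = (F_in − F_out)/L = (117.81 − 37.3626) / 134000 m = 6.004e-04 mm/s.
R = 6.004e-04 × 3600 = 2.16 mm/hr.
Over 2.9 h: total = 2.16 × 2.9 = 6.264 ≈ 6 mm.

R ≈ 2.16 mm/hr; total ≈ 6 mm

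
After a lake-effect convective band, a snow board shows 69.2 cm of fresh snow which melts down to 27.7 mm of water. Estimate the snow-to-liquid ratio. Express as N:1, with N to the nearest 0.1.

Ratio = snow depth / SWE = 692 mm / 27.7 mm = 25.0, i.e. 25.0:1.

ratio ≈ 25.0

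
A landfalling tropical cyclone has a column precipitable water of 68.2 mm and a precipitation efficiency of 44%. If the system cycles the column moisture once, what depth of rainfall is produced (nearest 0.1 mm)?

Rainfall = ε × PW = 0.44 × 68.2 = 30.0 mm.

rainfall ≈ 30.0 mm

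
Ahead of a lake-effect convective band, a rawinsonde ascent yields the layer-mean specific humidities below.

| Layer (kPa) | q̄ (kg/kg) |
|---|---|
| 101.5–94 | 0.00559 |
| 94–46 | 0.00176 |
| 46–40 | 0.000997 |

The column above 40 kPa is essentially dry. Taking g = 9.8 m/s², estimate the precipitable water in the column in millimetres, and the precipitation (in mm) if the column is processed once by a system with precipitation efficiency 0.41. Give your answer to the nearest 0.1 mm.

Precipitable water is the column-integrated vapour mass per unit area: PW = (1/g) Σ q̄ Δp, with q in kg/kg and Δp in Pa (1 kg/m² of water = 1 mm).
Layer 101.5–94 kPa: Δp = 75 hPa = 7500 Pa, q̄ = 0.00559 kg/kg → 0.00559 × 7500 / 9.8 = 4.28 mm
Layer 94–46 kPa: Δp = 480 hPa = 48000 Pa, q̄ = 0.00176 kg/kg → 0.00176 × 48000 / 9.8 = 8.62 mm
Layer 46–40 kPa: Δp = 60 hPa = 6000 Pa, q̄ = 0.000997 kg/kg → 0.000997 × 6000 / 9.8 = 0.61 mm
PW = 4.28 + 8.62 + 0.61 = 13.51 ≈ 13.5 mm.
Precipitation = ε × PW = 0.41 × 13.5 = 5.5 mm.

PW ≈ 13.5 mm; precipitation ≈ 5.5 mm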